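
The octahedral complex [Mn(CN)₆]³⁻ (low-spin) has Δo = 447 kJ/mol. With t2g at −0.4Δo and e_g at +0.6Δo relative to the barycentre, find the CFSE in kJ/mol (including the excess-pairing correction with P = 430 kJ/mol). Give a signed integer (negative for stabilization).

Each CN⁻ contributes -1; 6 × (-1) = -6. With overall charge -3, Mn is in the +3 oxidation state.
Group 7 minus oxidation state +3 gives a d⁴ configuration for Mn³⁺.
Configuration: t2g^4 e_g^0.
Orbital CFSE = 4(-0.4) + 0(0.6) = -1.6Δo = -1.6 × 447 = -715 kJ/mol.
High-spin d⁴ would be t2g^3 e_g^1 with 0 pairs; low-spin has 1, so 1 excess pair costs +1P = +430 kJ/mol.
Combining: -715 + 430 = -285 kJ/mol.

-285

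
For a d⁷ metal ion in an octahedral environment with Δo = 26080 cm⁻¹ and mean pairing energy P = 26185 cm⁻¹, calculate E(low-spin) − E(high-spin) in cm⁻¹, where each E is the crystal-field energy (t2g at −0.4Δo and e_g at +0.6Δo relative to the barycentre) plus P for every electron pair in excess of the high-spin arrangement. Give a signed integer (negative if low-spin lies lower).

105

High-spin: t2g^5 e_g^2, CFSE = -0.8Δo = -20864 cm⁻¹.
Low-spin t2g^6 e_g^1 gives -1.8Δo = -46944 cm⁻¹, but forming 1 extra pair costs 1P = 26185 cm⁻¹, so E(LS) = -46944 + 26185 = -20759 cm⁻¹.
Thus E(LS) − E(HS) = 105 cm⁻¹.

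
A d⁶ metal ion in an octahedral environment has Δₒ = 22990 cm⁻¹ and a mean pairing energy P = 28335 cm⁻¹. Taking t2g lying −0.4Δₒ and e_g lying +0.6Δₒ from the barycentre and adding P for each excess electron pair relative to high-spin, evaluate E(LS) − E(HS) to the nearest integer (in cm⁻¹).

In the high-spin limit (t2g^4 e_g^2) the orbital term is -0.4Δₒ = -9196 cm⁻¹, with no excess pairing.
For low-spin the configuration is t2g^6 e_g^0: orbital energy -2.4 × 22990 = -55176 cm⁻¹, and 2 additional pairs relative to high-spin add 56670 cm⁻¹, giving 1494 cm⁻¹.
The difference is 1494 − (-9196) = 10690 cm⁻¹, so high-spin lies lower.

10690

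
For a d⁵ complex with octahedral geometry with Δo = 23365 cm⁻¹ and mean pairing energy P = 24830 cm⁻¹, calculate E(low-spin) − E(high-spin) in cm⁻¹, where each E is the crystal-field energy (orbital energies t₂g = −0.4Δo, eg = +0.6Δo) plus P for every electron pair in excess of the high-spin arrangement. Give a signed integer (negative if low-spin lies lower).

In the high-spin limit (t₂g³ eg²) the orbital term is 0.0Δo = 0 cm⁻¹, with no excess pairing.
Low-spin: t₂g⁵ eg⁰, orbital CFSE = -2.0Δo = -46730 cm⁻¹; plus 2 excess pairs × P = +49660 cm⁻¹; total 2930 cm⁻¹.
E(LS) − E(HS) = 2930 − (0) = 2930 cm⁻¹.

2930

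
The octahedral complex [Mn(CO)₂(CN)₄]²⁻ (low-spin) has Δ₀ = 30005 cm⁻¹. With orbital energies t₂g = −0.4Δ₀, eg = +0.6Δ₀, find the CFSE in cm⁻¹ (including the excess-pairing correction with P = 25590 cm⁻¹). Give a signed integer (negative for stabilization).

-8830

Ligand charges: 2×(+0) from CO and 4×(-1) from CN⁻ sum to -4; with overall charge -2, Mn is +2.
Mn sits in group 7; removing 2 electrons leaves Mn²⁺ with 7 − 2 = 5 d electrons.
The d⁵ electrons fill as t₂g⁵ eg⁰.
The orbital stabilization is -2.0Δ₀ = -2.0 × 30005 = -60010 cm⁻¹.
High-spin d⁵ would be t₂g³ eg² with 0 pairs; low-spin has 2, so 2 excess pairs cost +2P = +51180 cm⁻¹.
Combining: -60010 + 51180 = -8830 cm⁻¹.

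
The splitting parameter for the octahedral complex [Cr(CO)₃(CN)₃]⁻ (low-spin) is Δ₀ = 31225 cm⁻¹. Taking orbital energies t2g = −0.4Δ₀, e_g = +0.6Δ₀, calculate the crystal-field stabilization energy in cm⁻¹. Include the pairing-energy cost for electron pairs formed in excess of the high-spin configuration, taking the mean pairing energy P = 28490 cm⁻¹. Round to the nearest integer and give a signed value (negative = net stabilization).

Ligand charges: 3×(+0) from CO and 3×(-1) from CN⁻ sum to -3; with overall charge -1, Cr is +2.
Cr is in group 6, so Cr²⁺ is d⁴ (6 − 2 = 4).
The d⁴ electrons fill as t2g^4 e_g^0.
Orbital CFSE = 4(-0.4) + 0(0.6) = -1.6Δ₀ = -1.6 × 31225 = -49960 cm⁻¹.
Relative to high-spin t2g^3 e_g^1 (0 paired), the low-spin configuration has 1 additional pair, contributing +1 × 28490 = +28490 cm⁻¹.
Net CFSE = -49960 + 28490 = -21470 cm⁻¹.

-21470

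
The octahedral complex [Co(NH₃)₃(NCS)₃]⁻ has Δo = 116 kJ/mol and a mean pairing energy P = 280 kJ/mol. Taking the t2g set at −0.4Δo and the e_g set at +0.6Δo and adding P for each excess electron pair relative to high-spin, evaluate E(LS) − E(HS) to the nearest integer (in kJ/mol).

Ligand charges: 3×(+0) from NH₃ and 3×(-1) from NCS⁻ sum to -3; with overall charge -1, Co is +2.
Group 9 minus oxidation state +2 gives a d⁷ configuration for Co²⁺.
High-spin: t2g^5 e_g^2, CFSE = -0.8Δo = -93 kJ/mol.
For low-spin the configuration is t2g^6 e_g^1: orbital energy -1.8 × 116 = -209 kJ/mol, and 1 additional pair relative to high-spin adds 280 kJ/mol, giving 71 kJ/mol.
Thus E(LS) − E(HS) = 164 kJ/mol.

164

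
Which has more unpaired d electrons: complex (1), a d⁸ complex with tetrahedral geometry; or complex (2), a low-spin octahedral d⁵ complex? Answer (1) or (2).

(1)

(1): With tetrahedral geometry the complex is necessarily high-spin; e^4 t2^4 → 2 unpaired.
(2): t₂g⁵ eg⁰ → 1 unpaired.
So (1) has more unpaired electrons.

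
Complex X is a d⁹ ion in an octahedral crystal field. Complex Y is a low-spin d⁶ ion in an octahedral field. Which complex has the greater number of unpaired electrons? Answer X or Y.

X: For octahedral d⁹ the high- and low-spin configurations coincide; t₂g⁶ eg³ → 1 unpaired.
Y: t₂g⁶ eg⁰ → 0 unpaired.
So X has more unpaired electrons.

X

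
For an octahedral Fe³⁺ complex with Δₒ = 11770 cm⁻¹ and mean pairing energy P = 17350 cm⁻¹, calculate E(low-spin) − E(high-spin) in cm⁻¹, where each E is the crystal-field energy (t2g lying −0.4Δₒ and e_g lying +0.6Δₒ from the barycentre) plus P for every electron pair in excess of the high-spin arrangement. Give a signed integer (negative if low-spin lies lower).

11160

Fe is in group 8, so Fe³⁺ is d⁵ (8 − 3 = 5).
High-spin d⁵ fills as t2g^3 e_g^2 with CFSE 3(−0.4) + 2(+0.6) = 0.0Δₒ = 0 cm⁻¹.
For low-spin the configuration is t2g^5 e_g^0: orbital energy -2.0 × 11770 = -23540 cm⁻¹, and 2 additional pairs relative to high-spin add 34700 cm⁻¹, giving 11160 cm⁻¹.
The difference is 11160 − (0) = 11160 cm⁻¹, so high-spin lies lower.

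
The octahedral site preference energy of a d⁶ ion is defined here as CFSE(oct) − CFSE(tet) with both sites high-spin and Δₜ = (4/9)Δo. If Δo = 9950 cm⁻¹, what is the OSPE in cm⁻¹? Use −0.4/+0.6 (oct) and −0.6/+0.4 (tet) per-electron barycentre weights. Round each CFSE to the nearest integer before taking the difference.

Octahedral high-spin t₂g⁴ eg²: CFSE = -0.4 × 9950 = -3980 cm⁻¹.
Tetrahedral: e³ t₂³, CFSE = 3(−0.6) + 3(+0.4) = -0.6Δₜ = -0.6 × (4/9) × 9950 = -2653 cm⁻¹.
Subtracting, OSPE = -3980 − (-2653) = -1327 cm⁻¹.

-1327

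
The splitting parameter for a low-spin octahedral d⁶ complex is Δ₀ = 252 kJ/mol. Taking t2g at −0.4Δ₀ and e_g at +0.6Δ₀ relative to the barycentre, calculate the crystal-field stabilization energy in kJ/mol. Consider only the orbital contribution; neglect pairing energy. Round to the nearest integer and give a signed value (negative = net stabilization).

-605

The d⁶ electrons fill as t2g^6 e_g^0.
Orbital CFSE = 6(-0.4) + 0(0.6) = -2.4Δ₀ = -2.4 × 252 = -605 kJ/mol.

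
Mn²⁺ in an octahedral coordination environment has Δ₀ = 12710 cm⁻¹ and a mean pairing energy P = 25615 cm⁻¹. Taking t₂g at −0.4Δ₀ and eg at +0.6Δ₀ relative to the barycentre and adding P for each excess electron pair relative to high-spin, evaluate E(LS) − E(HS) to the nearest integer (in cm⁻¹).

25810

Group 7 minus oxidation state +2 gives a d⁵ configuration for Mn²⁺.
High-spin: t₂g³ eg², CFSE = 0.0Δ₀ = 0 cm⁻¹.
Low-spin: t₂g⁵ eg⁰, orbital CFSE = -2.0Δ₀ = -25420 cm⁻¹; plus 2 excess pairs × P = +51230 cm⁻¹; total 25810 cm⁻¹.
The difference is 25810 − (0) = 25810 cm⁻¹, so high-spin lies lower.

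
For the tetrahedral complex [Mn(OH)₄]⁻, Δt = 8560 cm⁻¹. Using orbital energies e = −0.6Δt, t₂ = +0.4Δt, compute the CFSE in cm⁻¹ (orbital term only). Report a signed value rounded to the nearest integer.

-3424

Each OH⁻ contributes -1; 4 × (-1) = -4. With overall charge -1, Mn is in the +3 oxidation state.
Group 7 minus oxidation state +3 gives a d⁴ configuration for Mn³⁺.
Tetrahedral fields are weak (Δₜ ≈ 4/9 Δₒ), so electrons fill high-spin.
The d⁴ electrons fill as e² t₂².
The orbital stabilization is -0.4Δt = -0.4 × 8560 = -3424 cm⁻¹.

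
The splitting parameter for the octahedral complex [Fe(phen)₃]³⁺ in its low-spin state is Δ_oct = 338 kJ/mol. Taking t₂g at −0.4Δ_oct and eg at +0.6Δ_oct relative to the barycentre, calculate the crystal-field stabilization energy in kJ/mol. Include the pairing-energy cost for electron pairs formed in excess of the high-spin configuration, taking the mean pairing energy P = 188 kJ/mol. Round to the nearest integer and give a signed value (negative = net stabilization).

phen is neutral, so the +3 overall charge sits on Fe: oxidation state +3.
Fe³⁺: group 8, so d-count = 8 − 3 = 5.
Electron filling gives t₂g⁵ eg⁰.
The orbital stabilization is -2.0Δ_oct = -2.0 × 338 = -676 kJ/mol.
Pairing penalty: 2 pairs vs 0 in the high-spin reference → 2 extra × P = 376 kJ/mol.
Combining: -676 + 376 = -300 kJ/mol.

-300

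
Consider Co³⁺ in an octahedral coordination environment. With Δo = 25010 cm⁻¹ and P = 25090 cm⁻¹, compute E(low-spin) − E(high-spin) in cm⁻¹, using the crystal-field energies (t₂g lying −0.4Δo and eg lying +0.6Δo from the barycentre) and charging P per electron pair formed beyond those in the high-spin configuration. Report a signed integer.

Co sits in group 9; removing 3 electrons leaves Co³⁺ with 9 − 3 = 6 d electrons.
High-spin: t₂g⁴ eg², CFSE = -0.4Δo = -10004 cm⁻¹.
Low-spin: t₂g⁶ eg⁰, orbital CFSE = -2.4Δo = -60024 cm⁻¹; plus 2 excess pairs × P = +50180 cm⁻¹; total -9844 cm⁻¹.
Thus E(LS) − E(HS) = 160 cm⁻¹.

160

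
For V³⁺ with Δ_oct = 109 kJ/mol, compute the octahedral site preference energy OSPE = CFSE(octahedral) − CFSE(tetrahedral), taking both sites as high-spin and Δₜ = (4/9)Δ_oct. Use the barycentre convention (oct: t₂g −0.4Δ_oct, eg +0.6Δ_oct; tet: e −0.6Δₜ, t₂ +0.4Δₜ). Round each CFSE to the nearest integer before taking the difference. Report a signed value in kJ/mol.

-29

V³⁺: group 5, so d-count = 5 − 3 = 2.
Octahedral high-spin t2g^2 e_g^0: CFSE = -0.8 × 109 = -87 kJ/mol.
In a tetrahedral site the filling is e^2 t2^0: CFSE(tet) = -1.2Δₜ = -1.2 × (4/9)(109) = -58 kJ/mol.
OSPE = -87 − (-58) = -29 kJ/mol.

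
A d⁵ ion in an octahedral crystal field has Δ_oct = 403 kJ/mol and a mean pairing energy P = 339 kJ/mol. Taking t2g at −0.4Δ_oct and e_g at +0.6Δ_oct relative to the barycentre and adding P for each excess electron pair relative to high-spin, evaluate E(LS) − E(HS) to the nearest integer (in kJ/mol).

-128

In the high-spin limit (t2g^3 e_g^2) the orbital term is 0.0Δ_oct = 0 kJ/mol, with no excess pairing.
Low-spin: t2g^5 e_g^0, orbital CFSE = -2.0Δ_oct = -806 kJ/mol; plus 2 excess pairs × P = +678 kJ/mol; total -128 kJ/mol.
The difference is -128 − (0) = -128 kJ/mol, so low-spin lies lower.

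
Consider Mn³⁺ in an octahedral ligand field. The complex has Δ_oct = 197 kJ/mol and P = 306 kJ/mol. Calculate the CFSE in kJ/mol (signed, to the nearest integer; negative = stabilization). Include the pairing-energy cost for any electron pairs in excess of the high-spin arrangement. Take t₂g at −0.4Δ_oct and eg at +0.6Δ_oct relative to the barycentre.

Mn³⁺: group 7, so d-count = 7 − 3 = 4.
Δ_oct < P, so pairing is avoided: the ground state is high-spin.
Configuration: t₂g³ eg¹.
Orbital CFSE = -0.6Δ_oct = -0.6 × 197 = -118 kJ/mol.
High-spin has no excess pairs, so no pairing correction applies.

-118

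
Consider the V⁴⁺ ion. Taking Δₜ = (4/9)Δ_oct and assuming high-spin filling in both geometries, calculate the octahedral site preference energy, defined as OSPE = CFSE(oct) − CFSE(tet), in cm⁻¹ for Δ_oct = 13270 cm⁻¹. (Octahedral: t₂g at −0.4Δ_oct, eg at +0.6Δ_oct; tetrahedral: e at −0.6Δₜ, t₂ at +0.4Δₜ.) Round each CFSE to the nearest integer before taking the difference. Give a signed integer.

-1769

Group 5 minus oxidation state +4 gives a d¹ configuration for V⁴⁺.
In an octahedral site d¹ (HS) is t₂g¹ eg⁰, giving CFSE(oct) = -0.4Δ_oct = -5308 cm⁻¹.
In a tetrahedral site the filling is e¹ t₂⁰: CFSE(tet) = -0.6Δₜ = -0.6 × (4/9)(13270) = -3539 cm⁻¹.
OSPE = -5308 − (-3539) = -1769 cm⁻¹.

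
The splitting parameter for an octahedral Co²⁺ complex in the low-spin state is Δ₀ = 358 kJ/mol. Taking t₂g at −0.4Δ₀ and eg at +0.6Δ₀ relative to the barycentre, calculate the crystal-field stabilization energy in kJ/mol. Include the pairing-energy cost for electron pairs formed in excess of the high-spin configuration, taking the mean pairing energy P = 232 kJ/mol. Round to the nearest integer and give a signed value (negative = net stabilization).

Co²⁺: group 9, so d-count = 9 − 2 = 7.
The d⁷ electrons fill as t₂g⁶ eg¹.
Orbital CFSE = 6(-0.4) + 1(0.6) = -1.8Δ₀ = -1.8 × 358 = -644 kJ/mol.
Relative to high-spin t₂g⁵ eg² (2 paired), the low-spin configuration has 1 additional pair, contributing +1 × 232 = +232 kJ/mol.
Combining: -644 + 232 = -412 kJ/mol.

-412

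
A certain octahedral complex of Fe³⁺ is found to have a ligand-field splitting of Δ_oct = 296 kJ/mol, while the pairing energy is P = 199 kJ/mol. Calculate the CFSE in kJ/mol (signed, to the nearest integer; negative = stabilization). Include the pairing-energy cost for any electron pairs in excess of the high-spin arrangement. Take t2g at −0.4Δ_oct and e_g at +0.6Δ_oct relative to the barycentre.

Group 8 minus oxidation state +3 gives a d⁵ configuration for Fe³⁺.
Δ_oct > P, so pairing is preferred: the ground state is low-spin.
That gives t2g^5 e_g^0.
Orbital CFSE = -2.0Δ_oct = -2.0 × 296 = -592 kJ/mol.
Excess pairs vs high-spin: 2 − 0 = 2; pairing cost = +398 kJ/mol.
Net CFSE = -592 + 398 = -194 kJ/mol.

-194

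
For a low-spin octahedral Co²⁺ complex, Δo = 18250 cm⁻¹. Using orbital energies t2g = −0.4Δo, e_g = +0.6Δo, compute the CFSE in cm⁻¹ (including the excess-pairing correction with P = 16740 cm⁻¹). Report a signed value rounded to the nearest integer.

-16110

Co sits in group 9; removing 2 electrons leaves Co²⁺ with 9 − 2 = 7 d electrons.
Configuration: t2g^6 e_g^1.
Orbital CFSE = 6(-0.4) + 1(0.6) = -1.8Δo = -1.8 × 18250 = -32850 cm⁻¹.
High-spin d⁷ would be t2g^5 e_g^2 with 2 pairs; low-spin has 3, so 1 excess pair costs +1P = +16740 cm⁻¹.
Combining: -32850 + 16740 = -16110 cm⁻¹.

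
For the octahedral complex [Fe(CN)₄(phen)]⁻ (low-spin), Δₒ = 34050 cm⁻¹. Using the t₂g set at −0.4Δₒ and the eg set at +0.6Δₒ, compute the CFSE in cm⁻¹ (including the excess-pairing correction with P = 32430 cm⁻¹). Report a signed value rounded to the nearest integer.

Ligand charges: 4×(-1) from CN⁻ and 1×(+0) from phen sum to -4; with overall charge -1, Fe is +3.
Fe is in group 8, so Fe³⁺ is d⁵ (8 − 3 = 5).
Electron filling gives t₂g⁵ eg⁰.
CFSE(orbital) = 5×(-0.4Δₒ) + 0×(0.6Δₒ) = -2.0Δₒ; with Δₒ = 34050 cm⁻¹ that is -68100 cm⁻¹.
Pairing penalty: 2 pairs vs 0 in the high-spin reference → 2 extra × P = 64860 cm⁻¹.
Combining: -68100 + 64860 = -3240 cm⁻¹.

-3240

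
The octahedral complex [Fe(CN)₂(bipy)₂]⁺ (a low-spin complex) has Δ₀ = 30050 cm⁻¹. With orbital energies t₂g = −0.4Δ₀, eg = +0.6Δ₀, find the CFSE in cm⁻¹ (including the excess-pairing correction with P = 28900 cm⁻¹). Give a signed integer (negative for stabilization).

-2300

Ligand charges: 2×(-1) from CN⁻ and 2×(+0) from bipy sum to -2; with overall charge +1, Fe is +3.
Fe sits in group 8; removing 3 electrons leaves Fe³⁺ with 8 − 3 = 5 d electrons.
Configuration: t₂g⁵ eg⁰.
CFSE(orbital) = 5×(-0.4Δ₀) + 0×(0.6Δ₀) = -2.0Δ₀; with Δ₀ = 30050 cm⁻¹ that is -60100 cm⁻¹.
Relative to high-spin t₂g³ eg² (0 paired), the low-spin configuration has 2 additional pairs, contributing +2 × 28900 = +57800 cm⁻¹.
Net CFSE = -60100 + 57800 = -2300 cm⁻¹.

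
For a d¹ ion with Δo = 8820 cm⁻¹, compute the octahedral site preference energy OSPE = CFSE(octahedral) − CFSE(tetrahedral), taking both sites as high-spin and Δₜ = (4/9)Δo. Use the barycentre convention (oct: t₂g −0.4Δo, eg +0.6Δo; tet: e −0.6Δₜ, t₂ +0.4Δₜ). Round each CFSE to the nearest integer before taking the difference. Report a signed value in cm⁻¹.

-1176

Octahedral high-spin t₂g¹ eg⁰: CFSE = -0.4 × 8820 = -3528 cm⁻¹.
In a tetrahedral site the filling is e¹ t₂⁰: CFSE(tet) = -0.6Δₜ = -0.6 × (4/9)(8820) = -2352 cm⁻¹.
Subtracting, OSPE = -3528 − (-2352) = -1176 cm⁻¹.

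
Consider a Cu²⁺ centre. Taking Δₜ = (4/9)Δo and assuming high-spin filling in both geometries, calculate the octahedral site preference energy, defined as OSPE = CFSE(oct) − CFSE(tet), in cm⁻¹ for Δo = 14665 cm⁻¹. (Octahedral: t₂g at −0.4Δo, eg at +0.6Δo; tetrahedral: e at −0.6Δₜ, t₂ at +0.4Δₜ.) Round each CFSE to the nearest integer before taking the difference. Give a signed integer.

Group 11 minus oxidation state +2 gives a d⁹ configuration for Cu²⁺.
Octahedral high-spin t₂g⁶ eg³: CFSE = -0.6 × 14665 = -8799 cm⁻¹.
In a tetrahedral site the filling is e⁴ t₂⁵: CFSE(tet) = -0.4Δₜ = -0.4 × (4/9)(14665) = -2607 cm⁻¹.
OSPE = CFSE(oct) − CFSE(tet) = -8799 − (-2607) = -6192 cm⁻¹.

-6192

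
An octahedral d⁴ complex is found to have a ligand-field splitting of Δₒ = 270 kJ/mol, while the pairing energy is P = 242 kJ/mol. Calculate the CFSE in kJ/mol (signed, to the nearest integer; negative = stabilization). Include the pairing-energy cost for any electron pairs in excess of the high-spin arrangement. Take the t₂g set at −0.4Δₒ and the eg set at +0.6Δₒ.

With Δₒ > P the complex is low-spin.
Configuration: t₂g⁴ eg⁰.
Orbital CFSE = -1.6Δₒ = -1.6 × 270 = -432 kJ/mol.
Excess pairs vs high-spin: 1 − 0 = 1; pairing cost = +242 kJ/mol.
Net CFSE = -432 + 242 = -190 kJ/mol.

-190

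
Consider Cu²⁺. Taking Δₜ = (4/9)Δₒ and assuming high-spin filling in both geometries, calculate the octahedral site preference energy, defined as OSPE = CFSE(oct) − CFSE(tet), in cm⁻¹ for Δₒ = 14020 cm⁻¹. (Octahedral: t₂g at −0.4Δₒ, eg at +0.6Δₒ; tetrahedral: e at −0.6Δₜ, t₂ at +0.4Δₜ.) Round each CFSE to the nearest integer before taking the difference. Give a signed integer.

Cu is in group 11, so Cu²⁺ is d⁹ (11 − 2 = 9).
Octahedral high-spin t2g^6 e_g^3: CFSE = -0.6 × 14020 = -8412 cm⁻¹.
Tetrahedral: e^4 t2^5, CFSE = 4(−0.6) + 5(+0.4) = -0.4Δₜ = -0.4 × (4/9) × 14020 = -2492 cm⁻¹.
Subtracting, OSPE = -8412 − (-2492) = -5920 cm⁻¹.

-5920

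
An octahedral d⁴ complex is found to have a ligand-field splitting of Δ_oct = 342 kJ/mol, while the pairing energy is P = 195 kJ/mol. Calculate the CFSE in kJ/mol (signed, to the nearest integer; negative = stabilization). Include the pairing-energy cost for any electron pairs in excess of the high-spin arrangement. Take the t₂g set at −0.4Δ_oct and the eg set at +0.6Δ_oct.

Since Δ_oct = 342 kJ/mol > P = 195 kJ/mol, the complex adopts the low-spin configuration.
Configuration: t₂g⁴ eg⁰.
Orbital CFSE = -1.6Δ_oct = -1.6 × 342 = -547 kJ/mol.
Excess pairs vs high-spin: 1 − 0 = 1; pairing cost = +195 kJ/mol.
Net CFSE = -547 + 195 = -352 kJ/mol.

-352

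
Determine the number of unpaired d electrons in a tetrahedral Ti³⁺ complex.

1

Ti³⁺: group 4, so d-count = 4 − 3 = 1.
With tetrahedral geometry the complex is necessarily high-spin.
Configuration: e¹ t₂⁰, giving 1 unpaired electron.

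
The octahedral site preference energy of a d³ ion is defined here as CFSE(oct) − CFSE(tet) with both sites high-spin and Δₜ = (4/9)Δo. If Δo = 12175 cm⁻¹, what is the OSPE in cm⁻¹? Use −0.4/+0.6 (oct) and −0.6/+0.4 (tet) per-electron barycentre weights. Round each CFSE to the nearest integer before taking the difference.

-10281

Octahedral high-spin t₂g³ eg⁰: CFSE = -1.2 × 12175 = -14610 cm⁻¹.
Tetrahedral: e² t₂¹, CFSE = 2(−0.6) + 1(+0.4) = -0.8Δₜ = -0.8 × (4/9) × 12175 = -4329 cm⁻¹.
Subtracting, OSPE = -14610 − (-4329) = -10281 cm⁻¹.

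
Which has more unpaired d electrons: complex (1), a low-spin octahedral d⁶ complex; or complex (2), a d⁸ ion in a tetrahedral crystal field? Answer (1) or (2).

(2)

(1): t₂g⁶ eg⁰ → 0 unpaired.
(2): Tetrahedral splitting is small, so the complex is high-spin; e⁴ t₂⁴ → 2 unpaired.
So (2) has more unpaired electrons.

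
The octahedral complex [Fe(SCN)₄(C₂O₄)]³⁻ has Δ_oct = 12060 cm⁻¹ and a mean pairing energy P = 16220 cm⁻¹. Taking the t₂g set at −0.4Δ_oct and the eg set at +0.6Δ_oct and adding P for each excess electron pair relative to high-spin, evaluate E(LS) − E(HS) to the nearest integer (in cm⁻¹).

Ligand charges: 4×(-1) from SCN⁻ and 1×(-2) from C₂O₄²⁻ sum to -6; with overall charge -3, Fe is +3.
Fe³⁺: group 8, so d-count = 8 − 3 = 5.
High-spin: t₂g³ eg², CFSE = 0.0Δ_oct = 0 cm⁻¹.
For low-spin the configuration is t₂g⁵ eg⁰: orbital energy -2.0 × 12060 = -24120 cm⁻¹, and 2 additional pairs relative to high-spin add 32440 cm⁻¹, giving 8320 cm⁻¹.
The difference is 8320 − (0) = 8320 cm⁻¹, so high-spin lies lower.

8320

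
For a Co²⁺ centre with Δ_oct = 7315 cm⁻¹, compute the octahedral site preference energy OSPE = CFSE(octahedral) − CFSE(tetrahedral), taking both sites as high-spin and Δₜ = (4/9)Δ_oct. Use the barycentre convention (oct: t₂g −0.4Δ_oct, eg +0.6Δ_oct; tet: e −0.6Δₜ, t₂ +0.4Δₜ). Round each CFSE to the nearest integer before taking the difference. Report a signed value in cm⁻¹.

Co sits in group 9; removing 2 electrons leaves Co²⁺ with 9 − 2 = 7 d electrons.
Octahedral high-spin t₂g⁵ eg²: CFSE = -0.8 × 7315 = -5852 cm⁻¹.
Tetrahedral: e⁴ t₂³, CFSE = 4(−0.6) + 3(+0.4) = -1.2Δₜ = -1.2 × (4/9) × 7315 = -3901 cm⁻¹.
Subtracting, OSPE = -5852 − (-3901) = -1951 cm⁻¹.

-1951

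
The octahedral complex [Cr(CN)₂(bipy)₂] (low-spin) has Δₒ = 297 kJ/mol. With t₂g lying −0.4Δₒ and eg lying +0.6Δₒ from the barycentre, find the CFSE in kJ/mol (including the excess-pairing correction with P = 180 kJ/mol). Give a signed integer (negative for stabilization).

Ligand charges: 2×(-1) from CN⁻ and 2×(+0) from bipy sum to -2; with overall charge +0, Cr is +2.
Cr²⁺: group 6, so d-count = 6 − 2 = 4.
The d⁴ electrons fill as t₂g⁴ eg⁰.
CFSE(orbital) = 4×(-0.4Δₒ) + 0×(0.6Δₒ) = -1.6Δₒ; with Δₒ = 297 kJ/mol that is -475 kJ/mol.
Pairing penalty: 1 pair vs 0 in the high-spin reference → 1 extra × P = 180 kJ/mol.
Combining: -475 + 180 = -295 kJ/mol.

-295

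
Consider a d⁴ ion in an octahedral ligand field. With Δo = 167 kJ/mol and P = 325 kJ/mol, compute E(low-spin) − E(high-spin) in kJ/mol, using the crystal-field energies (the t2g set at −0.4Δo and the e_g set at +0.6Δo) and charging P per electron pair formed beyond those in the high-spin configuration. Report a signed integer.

High-spin: t2g^3 e_g^1, CFSE = -0.6Δo = -100 kJ/mol.
Low-spin t2g^4 e_g^0 gives -1.6Δo = -267 kJ/mol, but forming 1 extra pair costs 1P = 325 kJ/mol, so E(LS) = -267 + 325 = 58 kJ/mol.
E(LS) − E(HS) = 58 − (-100) = 158 kJ/mol.

158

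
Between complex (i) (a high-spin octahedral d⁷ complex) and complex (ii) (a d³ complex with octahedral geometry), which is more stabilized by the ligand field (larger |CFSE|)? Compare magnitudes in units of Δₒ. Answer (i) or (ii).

(i): t₂g⁵ eg², CFSE = -0.8Δₒ.
(ii): For octahedral d³ the high- and low-spin configurations coincide; t2g^3 e_g^0, CFSE = -1.2Δₒ.
So (ii) has the larger |CFSE|.

(ii)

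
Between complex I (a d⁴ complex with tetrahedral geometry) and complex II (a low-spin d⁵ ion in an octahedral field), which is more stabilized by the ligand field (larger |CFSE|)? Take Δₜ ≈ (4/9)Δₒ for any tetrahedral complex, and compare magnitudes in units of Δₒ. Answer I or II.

II

I: Tetrahedral splitting is small, so the complex is high-spin; e^2 t2^2, CFSE = -0.4Δₜ ≈ -0.18Δₒ.
II: t₂g⁵ eg⁰, CFSE = -2.0Δₒ.
So II has the larger |CFSE|.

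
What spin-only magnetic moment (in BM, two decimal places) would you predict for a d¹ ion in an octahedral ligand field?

Configuration: t₂g¹ eg⁰ → 1 unpaired electron.
μ(spin-only) = √[1(1+2)] = √3 ≈ 1.73 BM.

1.73 BM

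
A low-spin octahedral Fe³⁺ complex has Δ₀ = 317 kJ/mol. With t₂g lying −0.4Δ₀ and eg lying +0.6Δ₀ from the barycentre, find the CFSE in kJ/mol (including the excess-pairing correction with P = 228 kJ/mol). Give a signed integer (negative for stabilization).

-178

Fe³⁺: group 8, so d-count = 8 − 3 = 5.
The d⁵ electrons fill as t₂g⁵ eg⁰.
The orbital stabilization is -2.0Δ₀ = -2.0 × 317 = -634 kJ/mol.
Pairing penalty: 2 pairs vs 0 in the high-spin reference → 2 extra × P = 456 kJ/mol.
Combining: -634 + 456 = -178 kJ/mol.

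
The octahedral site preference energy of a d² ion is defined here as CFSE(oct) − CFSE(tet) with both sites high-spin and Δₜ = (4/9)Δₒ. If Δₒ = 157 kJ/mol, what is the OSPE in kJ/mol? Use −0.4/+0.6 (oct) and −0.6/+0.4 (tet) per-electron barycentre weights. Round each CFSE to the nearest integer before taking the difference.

Octahedral high-spin t2g^2 e_g^0: CFSE = -0.8 × 157 = -126 kJ/mol.
In a tetrahedral site the filling is e^2 t2^0: CFSE(tet) = -1.2Δₜ = -1.2 × (4/9)(157) = -84 kJ/mol.
OSPE = CFSE(oct) − CFSE(tet) = -126 − (-84) = -42 kJ/mol.

-42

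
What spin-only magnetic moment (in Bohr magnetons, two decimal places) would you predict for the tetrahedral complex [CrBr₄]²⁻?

4.90 Bohr magnetons

Each Br⁻ contributes -1; 4 × (-1) = -4. With overall charge -2, Cr is in the +2 oxidation state.
Cr sits in group 6; removing 2 electrons leaves Cr²⁺ with 6 − 2 = 4 d electrons.
With tetrahedral geometry the complex is necessarily high-spin.
Configuration: e² t₂² → 4 unpaired electrons.
μ(spin-only) = √[4(4+2)] = √24 ≈ 4.90 Bohr magnetons.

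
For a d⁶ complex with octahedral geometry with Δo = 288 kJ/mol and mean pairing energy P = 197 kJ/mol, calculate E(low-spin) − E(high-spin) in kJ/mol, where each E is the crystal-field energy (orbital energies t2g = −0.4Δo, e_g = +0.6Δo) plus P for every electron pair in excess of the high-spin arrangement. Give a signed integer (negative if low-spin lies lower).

In the high-spin limit (t2g^4 e_g^2) the orbital term is -0.4Δo = -115 kJ/mol, with no excess pairing.
Low-spin: t2g^6 e_g^0, orbital CFSE = -2.4Δo = -691 kJ/mol; plus 2 excess pairs × P = +394 kJ/mol; total -297 kJ/mol.
Thus E(LS) − E(HS) = -182 kJ/mol.

-182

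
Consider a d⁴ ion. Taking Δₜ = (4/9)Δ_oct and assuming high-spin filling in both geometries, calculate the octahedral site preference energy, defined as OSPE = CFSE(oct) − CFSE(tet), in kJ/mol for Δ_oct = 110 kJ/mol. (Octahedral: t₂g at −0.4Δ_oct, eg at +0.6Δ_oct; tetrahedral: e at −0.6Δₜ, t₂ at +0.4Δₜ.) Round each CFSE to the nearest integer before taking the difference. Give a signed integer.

-46

Octahedral high-spin t₂g³ eg¹: CFSE = -0.6 × 110 = -66 kJ/mol.
In a tetrahedral site the filling is e² t₂²: CFSE(tet) = -0.4Δₜ = -0.4 × (4/9)(110) = -20 kJ/mol.
OSPE = -66 − (-20) = -46 kJ/mol.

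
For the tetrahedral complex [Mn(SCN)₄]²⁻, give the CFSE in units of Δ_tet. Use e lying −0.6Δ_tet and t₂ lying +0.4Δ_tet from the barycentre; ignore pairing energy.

Each SCN⁻ contributes -1; 4 × (-1) = -4. With overall charge -2, Mn is in the +2 oxidation state.
Mn²⁺: group 7, so d-count = 7 − 2 = 5.
Tetrahedral splitting is small, so the complex is high-spin.
Configuration: e² t₂³.
CFSE = 2(-0.6Δ_tet) + 3(0.4Δ_tet) = -1.2Δ_tet + 1.2Δ_tet = 0.0Δ_tet.

0.0 Δ_tet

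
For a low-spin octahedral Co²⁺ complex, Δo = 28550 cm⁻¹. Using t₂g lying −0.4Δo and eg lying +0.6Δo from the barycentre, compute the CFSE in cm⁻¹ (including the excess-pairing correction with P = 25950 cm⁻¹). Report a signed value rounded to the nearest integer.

-25440

Group 9 minus oxidation state +2 gives a d⁷ configuration for Co²⁺.
Electron filling gives t₂g⁶ eg¹.
The orbital stabilization is -1.8Δo = -1.8 × 28550 = -51390 cm⁻¹.
Pairing penalty: 3 pairs vs 2 in the high-spin reference → 1 extra × P = 25950 cm⁻¹.
Overall CFSE = -51390 + 25950 = -25440 cm⁻¹.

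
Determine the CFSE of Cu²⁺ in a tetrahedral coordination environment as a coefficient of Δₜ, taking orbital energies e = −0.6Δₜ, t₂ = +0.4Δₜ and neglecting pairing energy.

-0.4 Δₜ

Cu²⁺: group 11, so d-count = 11 − 2 = 9.
Tetrahedral splitting is small, so the complex is high-spin.
Configuration: e⁴ t₂⁵.
CFSE = 4(-0.6Δₜ) + 5(0.4Δₜ) = -2.4Δₜ + 2.0Δₜ = -0.4Δₜ.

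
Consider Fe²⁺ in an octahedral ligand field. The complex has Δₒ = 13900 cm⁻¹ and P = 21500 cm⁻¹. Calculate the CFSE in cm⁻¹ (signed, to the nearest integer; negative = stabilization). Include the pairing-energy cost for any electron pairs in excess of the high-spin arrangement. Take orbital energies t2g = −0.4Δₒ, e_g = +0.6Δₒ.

-5560

Fe²⁺: group 8, so d-count = 8 − 2 = 6.
Δₒ < P, so pairing is avoided: the ground state is high-spin.
Filling d⁶ accordingly: t2g^4 e_g^2.
Orbital CFSE = -0.4Δₒ = -0.4 × 13900 = -5560 cm⁻¹.
High-spin has no excess pairs, so no pairing correction applies.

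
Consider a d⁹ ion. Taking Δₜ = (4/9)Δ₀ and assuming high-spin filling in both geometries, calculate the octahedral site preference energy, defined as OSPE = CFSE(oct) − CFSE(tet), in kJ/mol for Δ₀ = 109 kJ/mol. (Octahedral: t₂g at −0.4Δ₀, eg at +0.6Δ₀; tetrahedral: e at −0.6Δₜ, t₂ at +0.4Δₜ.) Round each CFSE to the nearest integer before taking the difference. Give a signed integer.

-46

In an octahedral site d⁹ (HS) is t₂g⁶ eg³, giving CFSE(oct) = -0.6Δ₀ = -65 kJ/mol.
Tetrahedral: e⁴ t₂⁵, CFSE = 4(−0.6) + 5(+0.4) = -0.4Δₜ = -0.4 × (4/9) × 109 = -19 kJ/mol.
OSPE = -65 − (-19) = -46 kJ/mol.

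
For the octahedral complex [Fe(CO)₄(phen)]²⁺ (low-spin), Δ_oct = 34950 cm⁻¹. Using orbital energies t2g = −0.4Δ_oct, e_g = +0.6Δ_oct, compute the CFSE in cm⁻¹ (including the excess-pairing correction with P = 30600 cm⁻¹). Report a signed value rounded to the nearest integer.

-22680

Ligand charges: 4×(+0) from CO and 1×(+0) from phen sum to +0; with overall charge +2, Fe is +2.
Fe sits in group 8; removing 2 electrons leaves Fe²⁺ with 8 − 2 = 6 d electrons.
The d⁶ electrons fill as t2g^6 e_g^0.
The orbital stabilization is -2.4Δ_oct = -2.4 × 34950 = -83880 cm⁻¹.
High-spin d⁶ would be t2g^4 e_g^2 with 1 pair; low-spin has 3, so 2 excess pairs cost +2P = +61200 cm⁻¹.
Net CFSE = -83880 + 61200 = -22680 cm⁻¹.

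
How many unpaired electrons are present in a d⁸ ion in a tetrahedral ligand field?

Tetrahedral splitting is small, so the complex is high-spin.
Configuration: e⁴ t₂⁴, giving 2 unpaired electrons.

2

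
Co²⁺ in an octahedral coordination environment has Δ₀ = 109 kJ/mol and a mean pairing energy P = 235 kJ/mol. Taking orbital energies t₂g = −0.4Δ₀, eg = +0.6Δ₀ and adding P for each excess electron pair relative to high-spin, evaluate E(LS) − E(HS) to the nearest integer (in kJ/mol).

Co sits in group 9; removing 2 electrons leaves Co²⁺ with 9 − 2 = 7 d electrons.
High-spin d⁷ fills as t₂g⁵ eg² with CFSE 5(−0.4) + 2(+0.6) = -0.8Δ₀ = -87 kJ/mol.
Low-spin t₂g⁶ eg¹ gives -1.8Δ₀ = -196 kJ/mol, but forming 1 extra pair costs 1P = 235 kJ/mol, so E(LS) = -196 + 235 = 39 kJ/mol.
E(LS) − E(HS) = 39 − (-87) = 126 kJ/mol.

126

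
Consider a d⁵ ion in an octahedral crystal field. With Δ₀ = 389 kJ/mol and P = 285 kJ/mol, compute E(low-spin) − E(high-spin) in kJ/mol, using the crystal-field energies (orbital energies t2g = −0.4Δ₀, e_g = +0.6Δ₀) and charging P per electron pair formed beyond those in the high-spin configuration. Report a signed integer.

High-spin: t2g^3 e_g^2, CFSE = 0.0Δ₀ = 0 kJ/mol.
Low-spin: t2g^5 e_g^0, orbital CFSE = -2.0Δ₀ = -778 kJ/mol; plus 2 excess pairs × P = +570 kJ/mol; total -208 kJ/mol.
Thus E(LS) − E(HS) = -208 kJ/mol.

-208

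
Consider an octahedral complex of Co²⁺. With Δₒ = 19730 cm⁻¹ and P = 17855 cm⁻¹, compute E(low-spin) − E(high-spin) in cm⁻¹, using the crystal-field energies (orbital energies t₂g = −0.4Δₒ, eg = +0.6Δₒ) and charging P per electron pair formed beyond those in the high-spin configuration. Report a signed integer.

Group 9 minus oxidation state +2 gives a d⁷ configuration for Co²⁺.
High-spin d⁷ fills as t₂g⁵ eg² with CFSE 5(−0.4) + 2(+0.6) = -0.8Δₒ = -15784 cm⁻¹.
Low-spin t₂g⁶ eg¹ gives -1.8Δₒ = -35514 cm⁻¹, but forming 1 extra pair costs 1P = 17855 cm⁻¹, so E(LS) = -35514 + 17855 = -17659 cm⁻¹.
The difference is -17659 − (-15784) = -1875 cm⁻¹, so low-spin lies lower.

-1875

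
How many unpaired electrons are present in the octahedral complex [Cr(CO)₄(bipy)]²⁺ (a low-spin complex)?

2

Ligand charges: 4×(+0) from CO and 1×(+0) from bipy sum to +0; with overall charge +2, Cr is +2.
Cr sits in group 6; removing 2 electrons leaves Cr²⁺ with 6 − 2 = 4 d electrons.
Configuration: t₂g⁴ eg⁰, giving 2 unpaired electrons.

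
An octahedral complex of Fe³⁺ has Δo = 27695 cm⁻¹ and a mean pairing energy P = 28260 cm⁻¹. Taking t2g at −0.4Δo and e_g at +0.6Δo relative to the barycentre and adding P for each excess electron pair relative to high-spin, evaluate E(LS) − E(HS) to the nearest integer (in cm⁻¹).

Fe sits in group 8; removing 3 electrons leaves Fe³⁺ with 8 − 3 = 5 d electrons.
High-spin d⁵ fills as t2g^3 e_g^2 with CFSE 3(−0.4) + 2(+0.6) = 0.0Δo = 0 cm⁻¹.
Low-spin: t2g^5 e_g^0, orbital CFSE = -2.0Δo = -55390 cm⁻¹; plus 2 excess pairs × P = +56520 cm⁻¹; total 1130 cm⁻¹.
E(LS) − E(HS) = 1130 − (0) = 1130 cm⁻¹.

1130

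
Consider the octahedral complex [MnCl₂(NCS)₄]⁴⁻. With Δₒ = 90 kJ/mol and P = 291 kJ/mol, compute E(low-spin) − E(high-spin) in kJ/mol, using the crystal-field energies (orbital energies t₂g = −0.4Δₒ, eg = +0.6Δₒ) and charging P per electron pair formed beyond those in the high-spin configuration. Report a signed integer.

402

Ligand charges: 2×(-1) from Cl⁻ and 4×(-1) from NCS⁻ sum to -6; with overall charge -4, Mn is +2.
Mn is in group 7, so Mn²⁺ is d⁵ (7 − 2 = 5).
High-spin d⁵ fills as t₂g³ eg² with CFSE 3(−0.4) + 2(+0.6) = 0.0Δₒ = 0 kJ/mol.
Low-spin t₂g⁵ eg⁰ gives -2.0Δₒ = -180 kJ/mol, but forming 2 extra pairs costs 2P = 582 kJ/mol, so E(LS) = -180 + 582 = 402 kJ/mol.
Thus E(LS) − E(HS) = 402 kJ/mol.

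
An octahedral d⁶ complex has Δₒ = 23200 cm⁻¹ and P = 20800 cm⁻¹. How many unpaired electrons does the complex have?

Here Δₒ > P (23200 > 20800), so the low-spin state is favoured.
Configuration: t₂g⁶ eg⁰.
Unpaired electrons: 0.

0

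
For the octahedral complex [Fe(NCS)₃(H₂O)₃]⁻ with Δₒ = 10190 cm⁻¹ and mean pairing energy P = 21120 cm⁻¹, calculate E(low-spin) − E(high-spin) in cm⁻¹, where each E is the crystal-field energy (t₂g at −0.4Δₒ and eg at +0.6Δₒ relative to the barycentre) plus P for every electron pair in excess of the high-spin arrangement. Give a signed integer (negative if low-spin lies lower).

21860

Ligand charges: 3×(-1) from NCS⁻ and 3×(+0) from H₂O sum to -3; with overall charge -1, Fe is +2.
Fe sits in group 8; removing 2 electrons leaves Fe²⁺ with 8 − 2 = 6 d electrons.
In the high-spin limit (t₂g⁴ eg²) the orbital term is -0.4Δₒ = -4076 cm⁻¹, with no excess pairing.
Low-spin: t₂g⁶ eg⁰, orbital CFSE = -2.4Δₒ = -24456 cm⁻¹; plus 2 excess pairs × P = +42240 cm⁻¹; total 17784 cm⁻¹.
Thus E(LS) − E(HS) = 21860 cm⁻¹.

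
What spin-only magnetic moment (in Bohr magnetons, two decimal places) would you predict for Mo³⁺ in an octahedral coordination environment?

Mo³⁺: group 6, so d-count = 6 − 3 = 3.
Configuration: t₂g³ eg⁰ → 3 unpaired electrons.
μ(spin-only) = √[3(3+2)] = √15 ≈ 3.87 Bohr magnetons.

3.87 Bohr magnetons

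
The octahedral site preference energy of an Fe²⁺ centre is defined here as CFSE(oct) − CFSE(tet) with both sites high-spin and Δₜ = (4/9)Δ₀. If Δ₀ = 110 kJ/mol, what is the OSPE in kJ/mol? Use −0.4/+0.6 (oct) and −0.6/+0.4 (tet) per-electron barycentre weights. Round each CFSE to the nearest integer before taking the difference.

-15

Group 8 minus oxidation state +2 gives a d⁶ configuration for Fe²⁺.
In an octahedral site d⁶ (HS) is t2g^4 e_g^2, giving CFSE(oct) = -0.4Δ₀ = -44 kJ/mol.
Tetrahedral e^3 t2^3 gives -0.6Δₜ = -0.6 × (4/9) × 110 = -29 kJ/mol.
OSPE = CFSE(oct) − CFSE(tet) = -44 − (-29) = -15 kJ/mol.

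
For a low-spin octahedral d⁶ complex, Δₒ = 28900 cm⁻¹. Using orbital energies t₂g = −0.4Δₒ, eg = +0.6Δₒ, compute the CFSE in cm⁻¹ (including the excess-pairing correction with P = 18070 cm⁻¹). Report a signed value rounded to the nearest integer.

-33220

The d⁶ electrons fill as t₂g⁶ eg⁰.
CFSE(orbital) = 6×(-0.4Δₒ) + 0×(0.6Δₒ) = -2.4Δₒ; with Δₒ = 28900 cm⁻¹ that is -69360 cm⁻¹.
Relative to high-spin t₂g⁴ eg² (1 paired), the low-spin configuration has 2 additional pairs, contributing +2 × 18070 = +36140 cm⁻¹.
Net CFSE = -69360 + 36140 = -33220 cm⁻¹.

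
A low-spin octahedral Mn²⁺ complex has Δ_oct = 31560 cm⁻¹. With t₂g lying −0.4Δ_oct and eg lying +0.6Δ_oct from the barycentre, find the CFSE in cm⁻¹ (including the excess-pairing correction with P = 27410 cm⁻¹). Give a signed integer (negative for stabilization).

Mn sits in group 7; removing 2 electrons leaves Mn²⁺ with 7 − 2 = 5 d electrons.
The d⁵ electrons fill as t₂g⁵ eg⁰.
Orbital CFSE = 5(-0.4) + 0(0.6) = -2.0Δ_oct = -2.0 × 31560 = -63120 cm⁻¹.
Pairing penalty: 2 pairs vs 0 in the high-spin reference → 2 extra × P = 54820 cm⁻¹.
Overall CFSE = -63120 + 54820 = -8300 cm⁻¹.

-8300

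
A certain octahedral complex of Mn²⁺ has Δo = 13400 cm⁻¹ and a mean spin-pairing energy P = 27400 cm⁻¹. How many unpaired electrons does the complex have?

Mn is in group 7, so Mn²⁺ is d⁵ (7 − 2 = 5).
Here Δo < P (13400 < 27400), so the high-spin state is favoured.
That gives t₂g³ eg².
Unpaired electrons: 5.

5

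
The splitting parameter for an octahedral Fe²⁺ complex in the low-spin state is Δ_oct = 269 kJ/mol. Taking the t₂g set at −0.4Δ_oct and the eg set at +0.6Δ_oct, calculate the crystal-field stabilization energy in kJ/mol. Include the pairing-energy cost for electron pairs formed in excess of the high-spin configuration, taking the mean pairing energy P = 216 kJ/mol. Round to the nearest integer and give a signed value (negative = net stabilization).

Fe is in group 8, so Fe²⁺ is d⁶ (8 − 2 = 6).
Configuration: t₂g⁶ eg⁰.
Orbital CFSE = 6(-0.4) + 0(0.6) = -2.4Δ_oct = -2.4 × 269 = -646 kJ/mol.
Pairing penalty: 3 pairs vs 1 in the high-spin reference → 2 extra × P = 432 kJ/mol.
Combining: -646 + 432 = -214 kJ/mol.

-214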